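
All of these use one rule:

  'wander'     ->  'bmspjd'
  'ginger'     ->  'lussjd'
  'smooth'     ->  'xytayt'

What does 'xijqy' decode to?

sweet

Shifts by position in wander: pos 0: w→b (+5), pos 1: a→m (+12), pos 2: n→s (+5), pos 3: d→p (+12) — repeating every 2. The shifts repeat in a cycle of length 2: positions 0,1,… shift by +5, +12, then the pattern repeats.
Undoing it on xijqy: x−5=s, i−12=w, j−5=e, q−12=e, y−5=t.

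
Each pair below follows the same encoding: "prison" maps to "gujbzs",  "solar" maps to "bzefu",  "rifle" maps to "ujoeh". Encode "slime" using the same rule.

Each letter's alphabet position (a=0..z=25) is mapped through 7·x+5 mod 26 — an affine cipher.
For slime: s(18)→7·18+5≡1=b; l(11)→7·11+5≡4=e; i(8)→7·8+5≡9=j; m(12)→7·12+5≡11=l; e(4)→7·4+5≡7=h (all mod 26).

bejlh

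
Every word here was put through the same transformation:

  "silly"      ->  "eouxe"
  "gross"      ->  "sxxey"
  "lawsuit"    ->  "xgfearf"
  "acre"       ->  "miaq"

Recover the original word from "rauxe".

fully

Shifts by position in silly: pos 0: s→e (+12), pos 1: i→o (+6), pos 2: l→u (+9), pos 3: l→x (+12), pos 4: y→e (+6) — repeating every 3. A repeating key of period 3 is used — shifts +12, +6, +9 over and over.
Undoing it on rauxe: r−12=f, a−6=u, u−9=l, x−12=l, e−6=y.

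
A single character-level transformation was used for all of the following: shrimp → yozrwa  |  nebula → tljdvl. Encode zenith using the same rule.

flvrds

In shrimp: s→y is +6, h→o is +7, r→z is +8, i→r is +9 — the shift increases by 1 each position. Letter i (0-indexed) is shifted by i+6, so successive shifts are 6, 7, 8, ….
For zenith: z+6=f, e+7=l, n+8=v, i+9=r, t+10=d, h+11=s.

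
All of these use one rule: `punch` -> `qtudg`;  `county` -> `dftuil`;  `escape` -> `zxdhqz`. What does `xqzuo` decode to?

p(15)→q(16) and u(20)→t(19) fit y≡11x+7 (mod 26); the inverse of 11 mod 26 is 19. This is an affine cipher: with a=0,…,z=25, each position x becomes (11x+7) mod 26.
Decoding xqzuo: x(23)→19·(23−7)≡18=s; q(16)→19·(16−7)≡15=p; z(25)→19·(25−7)≡4=e; u(20)→19·(20−7)≡13=n; o(14)→19·(14−7)≡3=d (all mod 26).

spend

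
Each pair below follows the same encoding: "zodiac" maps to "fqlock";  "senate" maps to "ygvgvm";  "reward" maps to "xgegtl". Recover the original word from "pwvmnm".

jungle

Shifts by position in zodiac: pos 0: z→f (+6), pos 1: o→q (+2), pos 2: d→l (+8), pos 3: i→o (+6), pos 4: a→c (+2), pos 5: c→k (+8) — repeating every 3. It's a Vigenère-style cipher with numeric key [6,2,8]: position i shifts by key[i mod 3].
Reversing it on pwvmnm: p−6=j, w−2=u, v−8=n, m−6=g, n−2=l, m−8=e.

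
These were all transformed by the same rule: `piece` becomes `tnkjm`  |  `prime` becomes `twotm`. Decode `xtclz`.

tower

In piece: p→t is +4, i→n is +5, e→k is +6, c→j is +7 — the shift increases by 1 each position. Letter i (0-indexed) is shifted by i+4, so successive shifts are 4, 5, 6, ….
Reversing it on xtclz: x−4=t, t−5=o, c−6=w, l−7=e, z−8=r.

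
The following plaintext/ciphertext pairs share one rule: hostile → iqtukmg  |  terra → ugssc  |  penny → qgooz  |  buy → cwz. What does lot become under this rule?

The shift depends on letter class: consonant h→i is +1, but vowel o→q is +2. The rule splits by letter class: vowels +2, consonants +1.
For lot: l(cons)+1=m, o(vowel)+2=q, t(cons)+1=u.

mqu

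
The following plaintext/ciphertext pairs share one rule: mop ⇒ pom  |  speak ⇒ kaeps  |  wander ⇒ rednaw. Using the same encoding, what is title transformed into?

eltit

The output letters match the input read backwards: mop reversed is pom. The word is simply reversed.
For title: reverse → eltit.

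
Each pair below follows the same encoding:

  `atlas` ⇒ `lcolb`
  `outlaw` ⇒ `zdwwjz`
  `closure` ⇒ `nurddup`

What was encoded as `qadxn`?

frame

Shifts by position in atlas: pos 0: a→l (+11), pos 1: t→c (+9), pos 2: l→o (+3), pos 3: a→l (+11), pos 4: s→b (+9) — repeating every 3. A repeating key of period 3 is used — shifts +11, +9, +3 over and over.
Decoding qadxn: q−11=f, a−9=r, d−3=a, x−11=m, n−9=e.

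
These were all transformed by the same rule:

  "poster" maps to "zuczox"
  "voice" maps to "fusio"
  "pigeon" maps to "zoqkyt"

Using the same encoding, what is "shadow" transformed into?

Shifts by position in poster: pos 0: p→z (+10), pos 1: o→u (+6), pos 2: s→c (+10), pos 3: t→z (+6) — repeating every 2. It's a Vigenère-style cipher with numeric key [10,6]: position i shifts by key[i mod 2].
Applying it to shadow: s+10=c, h+6=n, a+10=k, d+6=j, o+10=y, w+6=c.

cnkjyc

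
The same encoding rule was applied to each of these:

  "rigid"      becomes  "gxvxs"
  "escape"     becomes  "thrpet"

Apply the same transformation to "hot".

Compare letters: r→g is +15, i→x is +15, g→v is +15 — a constant shift. Each letter is shifted forward by 15 in the alphabet (a Caesar shift of +15).
Applying it to hot: h+15=w, o+15=d, t+15=i.

wdi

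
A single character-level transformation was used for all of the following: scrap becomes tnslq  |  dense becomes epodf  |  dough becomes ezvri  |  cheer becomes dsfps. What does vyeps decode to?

It's a Vigenère-style cipher with numeric key [1,11]: position i shifts by key[i mod 2].
Reversing it on vyeps: v−1=u, y−11=n, e−1=d, p−11=e, s−1=r.

under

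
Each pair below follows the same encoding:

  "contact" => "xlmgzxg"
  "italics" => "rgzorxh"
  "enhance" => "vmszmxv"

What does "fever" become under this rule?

uvevi

Each pair mirrors across the alphabet (c↔x, o↔l, n↔m): positions sum to 25. This is the alphabet-reversal cipher (Atbash): a becomes z, b becomes y, etc.
On fever: f↔u, e↔v, v↔e, e↔v, r↔i.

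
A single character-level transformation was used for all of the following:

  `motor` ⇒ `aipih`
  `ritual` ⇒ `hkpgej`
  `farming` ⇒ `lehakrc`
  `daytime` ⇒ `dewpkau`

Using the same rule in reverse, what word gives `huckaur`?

m(12)→a(0) and o(14)→i(8) fit y≡17x+4 (mod 26); the inverse of 17 mod 26 is 23. Treating letters as 0–25, the rule is x ↦ 17x + 4 (mod 26).
Decoding huckaur: h(7)→23·(7−4)≡17=r; u(20)→23·(20−4)≡4=e; c(2)→23·(2−4)≡6=g; k(10)→23·(10−4)≡8=i; a(0)→23·(0−4)≡12=m; u(20)→23·(20−4)≡4=e; r(17)→23·(17−4)≡13=n (all mod 26).

regimen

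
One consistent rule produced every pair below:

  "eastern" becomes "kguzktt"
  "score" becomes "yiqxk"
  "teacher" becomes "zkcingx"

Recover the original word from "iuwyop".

cousin

Shifts by position in eastern: pos 0: e→k (+6), pos 1: a→g (+6), pos 2: s→u (+2), pos 3: t→z (+6), pos 4: e→k (+6), pos 5: r→t (+2) — repeating every 3. The shifts repeat in a cycle of length 3: positions 0,1,… shift by +6, +6, +2, then the pattern repeats.
Undoing it on iuwyop: i−6=c, u−6=o, w−2=u, y−6=s, o−6=i, p−2=n.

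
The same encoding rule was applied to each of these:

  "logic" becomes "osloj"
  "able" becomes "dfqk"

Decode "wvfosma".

The shift increases by 1 at each position, starting from +3: 3, 4, 5, ….
Reversing it on wvfosma: w−3=t, v−4=r, f−5=a, o−6=i, s−7=l, m−8=e, a−9=r.

trailer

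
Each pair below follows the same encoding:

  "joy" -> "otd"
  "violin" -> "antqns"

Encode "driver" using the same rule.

Compare letters: j→o is +5, o→t is +5, y→d is +5 — a constant shift. Each letter is shifted forward by 5 in the alphabet (a Caesar shift of +5).
For driver: d+5=i, r+5=w, i+5=n, v+5=a, e+5=j, r+5=w.

iwnajw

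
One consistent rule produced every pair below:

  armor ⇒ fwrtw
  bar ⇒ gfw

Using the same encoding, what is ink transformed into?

nsp

Compare letters: a→f is +5, r→w is +5, m→r is +5 — a constant shift. It's a constant shift of +5 (ROT5).
For ink: i+5=n, n+5=s, k+5=p.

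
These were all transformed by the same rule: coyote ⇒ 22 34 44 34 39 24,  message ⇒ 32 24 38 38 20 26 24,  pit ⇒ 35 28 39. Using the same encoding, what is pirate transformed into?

35 28 37 20 39 24

c is letter #3 and maps to 22: an offset of 19. Letters become their 1-based position plus 19 (so a→20, b→21, …).
For pirate: p=16→35, i=9→28, r=18→37, a=1→20, t=20→39, e=5→24.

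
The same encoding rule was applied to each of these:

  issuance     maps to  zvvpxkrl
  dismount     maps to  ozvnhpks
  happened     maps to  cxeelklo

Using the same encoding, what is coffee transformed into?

Each letter's alphabet position (a=0..z=25) is mapped through 23·x+23 mod 26 — an affine cipher.
For coffee: c(2)→23·2+23≡17=r; o(14)→23·14+23≡7=h; f(5)→23·5+23≡8=i; f(5)→23·5+23≡8=i; e(4)→23·4+23≡11=l; e(4)→23·4+23≡11=l (all mod 26).

rhiill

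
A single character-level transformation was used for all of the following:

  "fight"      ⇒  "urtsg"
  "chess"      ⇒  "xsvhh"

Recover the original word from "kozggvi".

platter

This is the alphabet-reversal cipher (Atbash): a becomes z, b becomes y, etc.
Reversing it on kozggvi: k↔p, o↔l, z↔a, g↔t, g↔t, v↔e, i↔r.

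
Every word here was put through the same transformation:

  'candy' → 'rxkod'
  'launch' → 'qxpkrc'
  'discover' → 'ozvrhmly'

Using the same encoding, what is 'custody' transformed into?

c(2)→r(17) and a(0)→x(23) fit y≡23x+23 (mod 26); the inverse of 23 mod 26 is 17. This is an affine cipher: with a=0,…,z=25, each position x becomes (23x+23) mod 26.
Applying it to custody: c(2)→23·2+23≡17=r; u(20)→23·20+23≡15=p; s(18)→23·18+23≡21=v; t(19)→23·19+23≡18=s; o(14)→23·14+23≡7=h; d(3)→23·3+23≡14=o; y(24)→23·24+23≡3=d (all mod 26).

rpvshod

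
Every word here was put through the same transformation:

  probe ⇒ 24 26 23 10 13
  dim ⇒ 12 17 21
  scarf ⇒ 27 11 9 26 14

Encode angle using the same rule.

p is letter #16 and maps to 24: an offset of 8. Each letter is replaced by its alphabet position (a=1..z=26) + 8.
On angle: a=1→9, n=14→22, g=7→15, l=12→20, e=5→13.

9 22 15 20 13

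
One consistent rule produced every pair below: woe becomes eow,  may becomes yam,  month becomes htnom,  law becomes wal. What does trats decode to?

start

The output letters match the input read backwards: woe reversed is eow. It's just the letters in reverse order.
Undoing it on trats: then reverse → start.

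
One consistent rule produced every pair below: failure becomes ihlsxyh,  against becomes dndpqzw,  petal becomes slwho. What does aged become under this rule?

The shifts repeat in a cycle of length 2: positions 0,1,… shift by +3, +7, then the pattern repeats.
On aged: a+3=d, g+7=n, e+3=h, d+7=k.

dnhk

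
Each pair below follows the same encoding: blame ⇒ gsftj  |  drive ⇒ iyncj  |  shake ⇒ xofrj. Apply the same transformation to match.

Shifts by position in blame: pos 0: b→g (+5), pos 1: l→s (+7), pos 2: a→f (+5), pos 3: m→t (+7) — repeating every 2. It's a Vigenère-style cipher with numeric key [5,7]: position i shifts by key[i mod 2].
On match: m+5=r, a+7=h, t+5=y, c+7=j, h+5=m.

rhyjm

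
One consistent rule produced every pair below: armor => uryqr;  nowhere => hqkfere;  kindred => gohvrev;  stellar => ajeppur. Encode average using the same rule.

a(0)→u(20) and r(17)→r(17) fit y≡9x+20 (mod 26); the inverse of 9 mod 26 is 3. Treating letters as 0–25, the rule is x ↦ 9x + 20 (mod 26).
For average: a(0)→9·0+20≡20=u; v(21)→9·21+20≡1=b; e(4)→9·4+20≡4=e; r(17)→9·17+20≡17=r; a(0)→9·0+20≡20=u; g(6)→9·6+20≡22=w; e(4)→9·4+20≡4=e (all mod 26).

uberuwe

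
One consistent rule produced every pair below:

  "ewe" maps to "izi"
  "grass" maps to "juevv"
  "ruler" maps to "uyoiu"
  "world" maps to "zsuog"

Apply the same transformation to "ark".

eun

The shift depends on letter class: consonant w→z is +3, but vowel e→i is +4. Vowels shift forward by 4 and consonants shift forward by 3.
On ark: a(vowel)+4=e, r(cons)+3=u, k(cons)+3=n.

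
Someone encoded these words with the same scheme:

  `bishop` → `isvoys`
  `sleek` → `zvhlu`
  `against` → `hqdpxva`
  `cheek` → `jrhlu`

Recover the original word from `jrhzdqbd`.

chestnut

Shifts by position in bishop: pos 0: b→i (+7), pos 1: i→s (+10), pos 2: s→v (+3), pos 3: h→o (+7), pos 4: o→y (+10), pos 5: p→s (+3) — repeating every 3. The shifts repeat in a cycle of length 3: positions 0,1,… shift by +7, +10, +3, then the pattern repeats.
Decoding jrhzdqbd: j−7=c, r−10=h, h−3=e, z−7=s, d−10=t, q−3=n, b−7=u, d−10=t.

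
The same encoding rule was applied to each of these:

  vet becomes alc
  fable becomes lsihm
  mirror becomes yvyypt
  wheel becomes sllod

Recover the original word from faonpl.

The output letters match the input read backwards, each shifted +7: vet reversed is tev. Read the word backwards and shift each letter +7.
Decoding faonpl: shift back: f−7=y, a−7=t, o−7=h, n−7=g, p−7=i, l−7=e → ythgie; then reverse → eighty.

eighty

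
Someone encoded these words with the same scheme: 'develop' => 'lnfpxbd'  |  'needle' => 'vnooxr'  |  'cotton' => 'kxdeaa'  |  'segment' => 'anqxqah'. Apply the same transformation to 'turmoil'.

Letter i (0-indexed) is shifted by i+8, so successive shifts are 8, 9, 10, ….
For turmoil: t+8=b, u+9=d, r+10=b, m+11=x, o+12=a, i+13=v, l+14=z.

bdbxavz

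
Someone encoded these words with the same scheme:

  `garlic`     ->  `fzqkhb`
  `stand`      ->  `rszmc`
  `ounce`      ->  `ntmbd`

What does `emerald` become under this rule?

Compare letters: g→f is +25, a→z is +25, r→q is +25 — a constant shift. Every letter moves 25 places later in the alphabet, wrapping around z→a.
Applying it to emerald: e+25=d, m+25=l, e+25=d, r+25=q, a+25=z, l+25=k, d+25=c.

dldqzkc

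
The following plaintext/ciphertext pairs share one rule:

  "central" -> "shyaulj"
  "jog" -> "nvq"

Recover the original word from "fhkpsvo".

holiday

The output letters match the input read backwards, each shifted +7: central reversed is lartnec. Read the word backwards and shift each letter +7.
Decoding fhkpsvo: shift back: f−7=y, h−7=a, k−7=d, p−7=i, s−7=l, v−7=o, o−7=h → yadiloh; then reverse → holiday.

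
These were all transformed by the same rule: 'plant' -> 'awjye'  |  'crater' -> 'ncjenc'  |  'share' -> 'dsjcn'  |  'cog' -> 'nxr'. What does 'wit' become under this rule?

The shift depends on letter class: consonant p→a is +11, but vowel a→j is +9. The rule splits by letter class: vowels +9, consonants +11.
Applying it to wit: w(cons)+11=h, i(vowel)+9=r, t(cons)+11=e.

hre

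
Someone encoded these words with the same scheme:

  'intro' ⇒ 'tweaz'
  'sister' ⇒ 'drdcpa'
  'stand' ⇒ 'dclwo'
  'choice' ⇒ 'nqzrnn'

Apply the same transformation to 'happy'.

sjayj

Shifts by position in intro: pos 0: i→t (+11), pos 1: n→w (+9), pos 2: t→e (+11), pos 3: r→a (+9) — repeating every 2. It's a Vigenère-style cipher with numeric key [11,9]: position i shifts by key[i mod 2].
Applying it to happy: h+11=s, a+9=j, p+11=a, p+9=y, y+11=j.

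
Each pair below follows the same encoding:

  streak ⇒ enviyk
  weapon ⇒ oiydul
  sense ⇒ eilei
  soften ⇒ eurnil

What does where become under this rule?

Each letter's alphabet position (a=0..z=25) is mapped through 9·x+24 mod 26 — an affine cipher.
On where: w(22)→9·22+24≡14=o; h(7)→9·7+24≡9=j; e(4)→9·4+24≡8=i; r(17)→9·17+24≡21=v; e(4)→9·4+24≡8=i (all mod 26).

ojivi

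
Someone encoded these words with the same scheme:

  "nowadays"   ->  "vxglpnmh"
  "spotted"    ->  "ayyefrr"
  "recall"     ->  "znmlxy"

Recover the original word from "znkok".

In nowadays: n→v is +8, o→x is +9, w→g is +10, a→l is +11 — the shift increases by 1 each position. Letter i (0-indexed) is shifted by i+8, so successive shifts are 8, 9, 10, ….
Undoing it on znkok: z−8=r, n−9=e, k−10=a, o−11=d, k−12=y.

ready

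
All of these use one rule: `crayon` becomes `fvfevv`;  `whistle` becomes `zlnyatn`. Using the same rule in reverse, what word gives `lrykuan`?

Each letter shifts forward by (position + 3), i.e. 3, 4, 5, … — the shift grows by one for each successive letter.
Reversing it on lrykuan: l−3=i, r−4=n, y−5=t, k−6=e, u−7=n, a−8=s, n−9=e.

intense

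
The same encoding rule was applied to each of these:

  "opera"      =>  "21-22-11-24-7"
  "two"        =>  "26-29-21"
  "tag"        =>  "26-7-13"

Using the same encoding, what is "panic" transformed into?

The number is (letter's place in the alphabet, a=1) + 6.
On panic: p=16→22, a=1→7, n=14→20, i=9→15, c=3→9.

22-7-20-15-9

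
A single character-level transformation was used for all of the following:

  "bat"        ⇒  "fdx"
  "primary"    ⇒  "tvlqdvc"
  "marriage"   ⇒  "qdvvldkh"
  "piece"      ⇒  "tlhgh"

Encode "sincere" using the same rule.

wlrghvh

The shift depends on letter class: consonant b→f is +4, but vowel a→d is +3. The rule splits by letter class: vowels +3, consonants +4.
On sincere: s(cons)+4=w, i(vowel)+3=l, n(cons)+4=r, c(cons)+4=g, e(vowel)+3=h, r(cons)+4=v, e(vowel)+3=h.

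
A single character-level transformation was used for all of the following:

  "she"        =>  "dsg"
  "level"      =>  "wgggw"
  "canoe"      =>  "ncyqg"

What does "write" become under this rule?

hckeg

Vowels shift forward by 2 and consonants shift forward by 11.
For write: w(cons)+11=h, r(cons)+11=c, i(vowel)+2=k, t(cons)+11=e, e(vowel)+2=g.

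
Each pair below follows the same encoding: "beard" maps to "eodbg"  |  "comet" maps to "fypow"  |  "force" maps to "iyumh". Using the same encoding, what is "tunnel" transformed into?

weqxhv

Shifts by position in beard: pos 0: b→e (+3), pos 1: e→o (+10), pos 2: a→d (+3), pos 3: r→b (+10) — repeating every 2. It's a Vigenère-style cipher with numeric key [3,10]: position i shifts by key[i mod 2].
On tunnel: t+3=w, u+10=e, n+3=q, n+10=x, e+3=h, l+10=v.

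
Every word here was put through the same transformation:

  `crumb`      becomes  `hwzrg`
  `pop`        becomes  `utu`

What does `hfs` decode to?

can

Compare letters: c→h is +5, r→w is +5, u→z is +5 — a constant shift. This is a Caesar cipher with shift 5.
Reversing it on hfs: h−5=c, f−5=a, s−5=n.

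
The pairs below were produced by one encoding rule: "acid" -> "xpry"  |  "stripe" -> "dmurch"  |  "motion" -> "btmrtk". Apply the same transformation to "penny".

chkkf

a(0)→x(23) and c(2)→p(15) fit y≡9x+23 (mod 26); the inverse of 9 mod 26 is 3. Treating letters as 0–25, the rule is x ↦ 9x + 23 (mod 26).
On penny: p(15)→9·15+23≡2=c; e(4)→9·4+23≡7=h; n(13)→9·13+23≡10=k; n(13)→9·13+23≡10=k; y(24)→9·24+23≡5=f (all mod 26).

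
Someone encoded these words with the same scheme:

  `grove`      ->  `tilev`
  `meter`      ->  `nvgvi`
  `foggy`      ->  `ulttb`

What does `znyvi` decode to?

Each pair mirrors across the alphabet (g↔t, r↔i, o↔l): positions sum to 25. Letters are reflected about the middle of the alphabet (position → 25−position): Atbash.
Undoing it on znyvi: z↔a, n↔m, y↔b, v↔e, i↔r.

amber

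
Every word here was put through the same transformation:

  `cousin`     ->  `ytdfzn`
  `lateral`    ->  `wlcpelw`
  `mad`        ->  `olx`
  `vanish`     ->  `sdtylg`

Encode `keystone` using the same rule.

The output letters match the input read backwards, each shifted +11: cousin reversed is nisuoc. The word is reversed, then every letter is shifted forward by 11.
For keystone: reverse → enotsyek; then shift: e+11=p, n+11=y, o+11=z, t+11=e, s+11=d, y+11=j, e+11=p, k+11=v.

pyzedjpv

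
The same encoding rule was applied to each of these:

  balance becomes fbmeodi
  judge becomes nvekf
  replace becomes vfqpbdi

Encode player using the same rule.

tmbcfs

Shifts by position in balance: pos 0: b→f (+4), pos 1: a→b (+1), pos 2: l→m (+1), pos 3: a→e (+4), pos 4: n→o (+1), pos 5: c→d (+1) — repeating every 3. It's a Vigenère-style cipher with numeric key [4,1,1]: position i shifts by key[i mod 3].
For player: p+4=t, l+1=m, a+1=b, y+4=c, e+1=f, r+1=s.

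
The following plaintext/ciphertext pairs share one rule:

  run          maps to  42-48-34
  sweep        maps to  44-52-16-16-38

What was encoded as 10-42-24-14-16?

r(#18)→42 and u(#21)→48: differences scale by 2, so n = 2·pos + 6. The formula is n = 2×(alphabet index, a=1) + 6.
Undoing it on 10-42-24-14-16: 10→(10−6)÷2=2=b, 42→(42−6)÷2=18=r, 24→(24−6)÷2=9=i, 14→(14−6)÷2=4=d, 16→(16−6)÷2=5=e.

bride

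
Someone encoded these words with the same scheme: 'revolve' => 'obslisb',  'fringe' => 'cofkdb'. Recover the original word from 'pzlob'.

Compare letters: r→o is +23, e→b is +23, v→s is +23 — a constant shift. Every letter moves 23 places later in the alphabet, wrapping around z→a.
Decoding pzlob: p−23=s, z−23=c, l−23=o, o−23=r, b−23=e.

score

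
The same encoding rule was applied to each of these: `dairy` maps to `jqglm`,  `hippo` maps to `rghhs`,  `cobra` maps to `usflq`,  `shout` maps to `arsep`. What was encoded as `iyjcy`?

wedge

d(3)→j(9) and a(0)→q(16) fit y≡15x+16 (mod 26); the inverse of 15 mod 26 is 7. Each letter's alphabet position (a=0..z=25) is mapped through 15·x+16 mod 26 — an affine cipher.
Reversing it on iyjcy: i(8)→7·(8−16)≡22=w; y(24)→7·(24−16)≡4=e; j(9)→7·(9−16)≡3=d; c(2)→7·(2−16)≡6=g; y(24)→7·(24−16)≡4=e (all mod 26).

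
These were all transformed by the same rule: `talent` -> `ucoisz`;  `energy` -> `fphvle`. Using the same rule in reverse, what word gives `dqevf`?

cobra

In talent: t→u is +1, a→c is +2, l→o is +3, e→i is +4 — the shift increases by 1 each position. Each letter shifts forward by (position + 1), i.e. 1, 2, 3, … — the shift grows by one for each successive letter.
Decoding dqevf: d−1=c, q−2=o, e−3=b, v−4=r, f−5=a.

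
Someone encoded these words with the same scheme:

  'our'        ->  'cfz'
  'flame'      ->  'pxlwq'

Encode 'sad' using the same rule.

The word is reversed, then every letter is shifted forward by 11.
For sad: reverse → das; then shift: d+11=o, a+11=l, s+11=d.

old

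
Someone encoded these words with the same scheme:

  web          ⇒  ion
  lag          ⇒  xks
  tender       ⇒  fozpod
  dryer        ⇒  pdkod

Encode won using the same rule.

The shift depends on letter class: consonant w→i is +12, but vowel e→o is +10. The rule splits by letter class: vowels +10, consonants +12.
For won: w(cons)+12=i, o(vowel)+10=y, n(cons)+12=z.

iyz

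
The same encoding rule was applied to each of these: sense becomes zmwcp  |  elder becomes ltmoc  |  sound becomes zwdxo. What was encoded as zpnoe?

In sense: s→z is +7, e→m is +8, n→w is +9, s→c is +10 — the shift increases by 1 each position. Each letter shifts forward by (position + 7), i.e. 7, 8, 9, … — the shift grows by one for each successive letter.
Undoing it on zpnoe: z−7=s, p−8=h, n−9=e, o−10=e, e−11=t.

sheet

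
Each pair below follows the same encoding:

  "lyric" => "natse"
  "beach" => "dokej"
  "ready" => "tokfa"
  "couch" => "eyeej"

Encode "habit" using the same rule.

Vowels shift forward by 10 and consonants shift forward by 2.
Applying it to habit: h(cons)+2=j, a(vowel)+10=k, b(cons)+2=d, i(vowel)+10=s, t(cons)+2=v.

jkdsv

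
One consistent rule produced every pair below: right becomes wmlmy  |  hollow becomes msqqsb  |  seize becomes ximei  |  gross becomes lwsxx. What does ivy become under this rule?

mad

The shift depends on letter class: consonant r→w is +5, but vowel i→m is +4. Vowels shift forward by 4 and consonants shift forward by 5.
On ivy: i(vowel)+4=m, v(cons)+5=a, y(cons)+5=d.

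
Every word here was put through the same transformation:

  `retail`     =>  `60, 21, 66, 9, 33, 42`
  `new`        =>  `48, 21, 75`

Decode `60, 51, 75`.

row

r(#18)→60 and e(#5)→21: differences scale by 3, so n = 3·pos + 6. Each letter becomes 3×(its alphabet position, a=1..z=26) + 6.
Reversing it on 60, 51, 75: 60→(60−6)÷3=18=r, 51→(51−6)÷3=15=o, 75→(75−6)÷3=23=w.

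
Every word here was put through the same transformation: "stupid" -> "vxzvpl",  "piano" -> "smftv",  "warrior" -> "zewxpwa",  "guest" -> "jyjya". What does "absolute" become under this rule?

dfxuscco

Each letter shifts forward by (position + 3), i.e. 3, 4, 5, … — the shift grows by one for each successive letter.
Applying it to absolute: a+3=d, b+4=f, s+5=x, o+6=u, l+7=s, u+8=c, t+9=c, e+10=o.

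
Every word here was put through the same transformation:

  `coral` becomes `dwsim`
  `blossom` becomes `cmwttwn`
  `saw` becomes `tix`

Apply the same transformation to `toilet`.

uwqmmu

Two shifts are in play — +8 for a/e/i/o/u, +1 for every other letter.
For toilet: t(cons)+1=u, o(vowel)+8=w, i(vowel)+8=q, l(cons)+1=m, e(vowel)+8=m, t(cons)+1=u.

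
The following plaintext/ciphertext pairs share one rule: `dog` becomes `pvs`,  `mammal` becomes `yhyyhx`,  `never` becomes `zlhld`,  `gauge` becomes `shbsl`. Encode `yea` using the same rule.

The shift depends on letter class: consonant d→p is +12, but vowel o→v is +7. The rule splits by letter class: vowels +7, consonants +12.
For yea: y(cons)+12=k, e(vowel)+7=l, a(vowel)+7=h.

klh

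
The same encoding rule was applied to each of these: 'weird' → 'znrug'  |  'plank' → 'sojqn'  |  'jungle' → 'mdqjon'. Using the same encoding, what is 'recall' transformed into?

The shift depends on letter class: consonant w→z is +3, but vowel e→n is +9. The rule splits by letter class: vowels +9, consonants +3.
For recall: r(cons)+3=u, e(vowel)+9=n, c(cons)+3=f, a(vowel)+9=j, l(cons)+3=o, l(cons)+3=o.

unfjoo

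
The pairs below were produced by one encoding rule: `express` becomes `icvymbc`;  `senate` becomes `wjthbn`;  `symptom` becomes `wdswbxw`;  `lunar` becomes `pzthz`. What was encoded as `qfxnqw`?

In express: e→i is +4, x→c is +5, p→v is +6, r→y is +7 — the shift increases by 1 each position. Each letter shifts forward by (position + 4), i.e. 4, 5, 6, … — the shift grows by one for each successive letter.
Decoding qfxnqw: q−4=m, f−5=a, x−6=r, n−7=g, q−8=i, w−9=n.

margin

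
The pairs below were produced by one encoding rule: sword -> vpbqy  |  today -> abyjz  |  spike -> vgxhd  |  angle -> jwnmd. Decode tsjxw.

chain

s(18)→v(21) and w(22)→p(15) fit y≡5x+9 (mod 26); the inverse of 5 mod 26 is 21. Each letter's alphabet position (a=0..z=25) is mapped through 5·x+9 mod 26 — an affine cipher.
Decoding tsjxw: t(19)→21·(19−9)≡2=c; s(18)→21·(18−9)≡7=h; j(9)→21·(9−9)≡0=a; x(23)→21·(23−9)≡8=i; w(22)→21·(22−9)≡13=n (all mod 26).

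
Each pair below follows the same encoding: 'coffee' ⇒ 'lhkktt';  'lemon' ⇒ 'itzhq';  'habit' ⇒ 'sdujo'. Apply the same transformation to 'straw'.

Each letter's alphabet position (a=0..z=25) is mapped through 17·x+3 mod 26 — an affine cipher.
On straw: s(18)→17·18+3≡23=x; t(19)→17·19+3≡14=o; r(17)→17·17+3≡6=g; a(0)→17·0+3≡3=d; w(22)→17·22+3≡13=n (all mod 26).

xogdn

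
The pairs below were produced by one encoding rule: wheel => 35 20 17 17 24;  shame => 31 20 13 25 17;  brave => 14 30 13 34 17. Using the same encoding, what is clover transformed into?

w is letter #23 and maps to 35: an offset of 12. The number is (letter's place in the alphabet, a=1) + 12.
For clover: c=3→15, l=12→24, o=15→27, v=22→34, e=5→17, r=18→30.

15 24 27 34 17 30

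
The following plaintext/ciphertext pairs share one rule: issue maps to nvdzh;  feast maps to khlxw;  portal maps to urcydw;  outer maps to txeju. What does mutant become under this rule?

rxefqe

A repeating key of period 3 is used — shifts +5, +3, +11 over and over.
For mutant: m+5=r, u+3=x, t+11=e, a+5=f, n+3=q, t+11=e.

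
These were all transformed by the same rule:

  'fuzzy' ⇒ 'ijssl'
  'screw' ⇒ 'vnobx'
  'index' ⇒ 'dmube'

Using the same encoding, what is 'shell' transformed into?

This is an affine cipher: with a=0,…,z=25, each position x becomes (7x+25) mod 26.
On shell: s(18)→7·18+25≡21=v; h(7)→7·7+25≡22=w; e(4)→7·4+25≡1=b; l(11)→7·11+25≡24=y; l(11)→7·11+25≡24=y (all mod 26).

vwbyy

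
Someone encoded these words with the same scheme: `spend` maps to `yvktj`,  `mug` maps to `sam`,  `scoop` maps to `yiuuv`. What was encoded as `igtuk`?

Compare letters: s→y is +6, p→v is +6, e→k is +6 — a constant shift. This is a Caesar cipher with shift 6.
Reversing it on igtuk: i−6=c, g−6=a, t−6=n, u−6=o, k−6=e.

canoe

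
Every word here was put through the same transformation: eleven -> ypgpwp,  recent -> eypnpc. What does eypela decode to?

The word is reversed, then every letter is shifted forward by 11.
Decoding eypela: shift back: e−11=t, y−11=n, p−11=e, e−11=t, l−11=a, a−11=p → tnetap; then reverse → patent.

patent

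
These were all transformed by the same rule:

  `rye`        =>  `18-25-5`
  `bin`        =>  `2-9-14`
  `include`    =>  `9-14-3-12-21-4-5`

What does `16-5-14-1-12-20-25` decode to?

penalty

Each letter is replaced by its alphabet position (a=1, b=2, …, z=26).
Undoing it on 16-5-14-1-12-20-25: 16=p, 5=e, 14=n, 1=a, 12=l, 20=t, 25=y.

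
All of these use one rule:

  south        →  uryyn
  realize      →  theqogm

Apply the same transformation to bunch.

The shift increases by 1 at each position, starting from +2: 2, 3, 4, ….
On bunch: b+2=d, u+3=x, n+4=r, c+5=h, h+6=n.

dxrhn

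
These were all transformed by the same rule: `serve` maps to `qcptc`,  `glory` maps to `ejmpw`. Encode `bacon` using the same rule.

Compare letters: s→q is +24, e→c is +24, r→p is +24 — a constant shift. This is a Caesar cipher with shift 24.
For bacon: b+24=z, a+24=y, c+24=a, o+24=m, n+24=l.

zyaml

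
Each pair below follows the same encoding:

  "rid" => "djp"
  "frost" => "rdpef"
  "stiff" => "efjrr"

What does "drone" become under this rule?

The shift depends on letter class: consonant r→d is +12, but vowel i→j is +1. Vowels shift forward by 1 and consonants shift forward by 12.
Applying it to drone: d(cons)+12=p, r(cons)+12=d, o(vowel)+1=p, n(cons)+12=z, e(vowel)+1=f.

pdpzf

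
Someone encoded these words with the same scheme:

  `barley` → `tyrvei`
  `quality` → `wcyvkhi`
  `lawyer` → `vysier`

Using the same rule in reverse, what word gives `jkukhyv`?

digital

b(1)→t(19) and a(0)→y(24) fit y≡21x+24 (mod 26); the inverse of 21 mod 26 is 5. Each letter's alphabet position (a=0..z=25) is mapped through 21·x+24 mod 26 — an affine cipher.
Reversing it on jkukhyv: j(9)→5·(9−24)≡3=d; k(10)→5·(10−24)≡8=i; u(20)→5·(20−24)≡6=g; k(10)→5·(10−24)≡8=i; h(7)→5·(7−24)≡19=t; y(24)→5·(24−24)≡0=a; v(21)→5·(21−24)≡11=l (all mod 26).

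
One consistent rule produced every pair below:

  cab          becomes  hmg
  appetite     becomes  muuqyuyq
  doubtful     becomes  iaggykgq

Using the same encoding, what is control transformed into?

hasywaq

The shift depends on letter class: consonant c→h is +5, but vowel a→m is +12. Two shifts are in play — +12 for a/e/i/o/u, +5 for every other letter.
For control: c(cons)+5=h, o(vowel)+12=a, n(cons)+5=s, t(cons)+5=y, r(cons)+5=w, o(vowel)+12=a, l(cons)+5=q.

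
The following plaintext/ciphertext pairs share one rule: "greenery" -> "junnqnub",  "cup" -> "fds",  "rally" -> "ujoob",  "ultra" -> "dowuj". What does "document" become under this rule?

gxfdpnqw

The shift depends on letter class: consonant g→j is +3, but vowel e→n is +9. Two shifts are in play — +9 for a/e/i/o/u, +3 for every other letter.
Applying it to document: d(cons)+3=g, o(vowel)+9=x, c(cons)+3=f, u(vowel)+9=d, m(cons)+3=p, e(vowel)+9=n, n(cons)+3=q, t(cons)+3=w.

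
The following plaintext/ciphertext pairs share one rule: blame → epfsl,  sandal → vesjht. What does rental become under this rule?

Each letter shifts forward by (position + 3), i.e. 3, 4, 5, … — the shift grows by one for each successive letter.
Applying it to rental: r+3=u, e+4=i, n+5=s, t+6=z, a+7=h, l+8=t.

uiszht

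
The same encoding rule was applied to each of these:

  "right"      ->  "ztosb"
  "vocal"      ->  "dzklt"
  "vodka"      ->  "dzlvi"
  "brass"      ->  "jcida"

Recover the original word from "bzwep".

tooth

Shifts by position in right: pos 0: r→z (+8), pos 1: i→t (+11), pos 2: g→o (+8), pos 3: h→s (+11) — repeating every 2. The shifts repeat in a cycle of length 2: positions 0,1,… shift by +8, +11, then the pattern repeats.
Decoding bzwep: b−8=t, z−11=o, w−8=o, e−11=t, p−8=h.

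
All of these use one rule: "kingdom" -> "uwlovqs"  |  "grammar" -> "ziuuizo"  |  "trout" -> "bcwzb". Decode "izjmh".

The output letters match the input read backwards, each shifted +8: kingdom reversed is modgnik. Read the word backwards and shift each letter +8.
Undoing it on izjmh: shift back: i−8=a, z−8=r, j−8=b, m−8=e, h−8=z → arbez; then reverse → zebra.

zebra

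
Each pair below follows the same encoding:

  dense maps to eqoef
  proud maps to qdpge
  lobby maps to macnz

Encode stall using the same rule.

tfbxm

Shifts by position in dense: pos 0: d→e (+1), pos 1: e→q (+12), pos 2: n→o (+1), pos 3: s→e (+12) — repeating every 2. It's a Vigenère-style cipher with numeric key [1,12]: position i shifts by key[i mod 2].
For stall: s+1=t, t+12=f, a+1=b, l+12=x, l+1=m.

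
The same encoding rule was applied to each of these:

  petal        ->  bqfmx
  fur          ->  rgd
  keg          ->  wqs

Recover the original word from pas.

dog

It's a constant shift of +12 (ROT12).
Reversing it on pas: p−12=d, a−12=o, s−12=g.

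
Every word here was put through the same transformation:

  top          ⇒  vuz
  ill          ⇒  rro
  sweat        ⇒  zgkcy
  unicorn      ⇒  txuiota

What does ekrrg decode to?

The output letters match the input read backwards, each shifted +6: top reversed is pot. Two steps: reverse the string, then apply a Caesar shift of +6.
Decoding ekrrg: shift back: e−6=y, k−6=e, r−6=l, r−6=l, g−6=a → yella; then reverse → alley.

alley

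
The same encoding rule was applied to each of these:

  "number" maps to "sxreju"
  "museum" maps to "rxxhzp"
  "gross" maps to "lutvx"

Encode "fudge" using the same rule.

Shifts by position in number: pos 0: n→s (+5), pos 1: u→x (+3), pos 2: m→r (+5), pos 3: b→e (+3) — repeating every 2. A repeating key of period 2 is used — shifts +5, +3 over and over.
For fudge: f+5=k, u+3=x, d+5=i, g+3=j, e+5=j.

kxijj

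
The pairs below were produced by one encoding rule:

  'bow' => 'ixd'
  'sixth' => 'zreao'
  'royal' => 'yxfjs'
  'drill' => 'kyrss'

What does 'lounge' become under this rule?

The shift depends on letter class: consonant b→i is +7, but vowel o→x is +9. Two shifts are in play — +9 for a/e/i/o/u, +7 for every other letter.
For lounge: l(cons)+7=s, o(vowel)+9=x, u(vowel)+9=d, n(cons)+7=u, g(cons)+7=n, e(vowel)+9=n.

sxdunn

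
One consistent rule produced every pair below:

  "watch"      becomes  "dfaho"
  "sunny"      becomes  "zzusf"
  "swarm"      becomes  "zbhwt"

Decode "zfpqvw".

sailor

Shifts by position in watch: pos 0: w→d (+7), pos 1: a→f (+5), pos 2: t→a (+7), pos 3: c→h (+5) — repeating every 2. It's a Vigenère-style cipher with numeric key [7,5]: position i shifts by key[i mod 2].
Undoing it on zfpqvw: z−7=s, f−5=a, p−7=i, q−5=l, v−7=o, w−5=r.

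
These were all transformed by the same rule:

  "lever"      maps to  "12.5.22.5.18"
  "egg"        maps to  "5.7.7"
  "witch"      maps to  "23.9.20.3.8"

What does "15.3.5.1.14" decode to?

l is letter #12 and maps to 12: an offset of 0. Letters become their 1-indexed alphabet positions: a=1 … z=26.
Decoding 15.3.5.1.14: 15=o, 3=c, 5=e, 1=a, 14=n.

ocean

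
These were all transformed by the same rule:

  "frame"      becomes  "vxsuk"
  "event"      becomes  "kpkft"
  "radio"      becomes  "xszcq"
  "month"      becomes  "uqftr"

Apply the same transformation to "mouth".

uqetr

f(5)→v(21) and r(17)→x(23) fit y≡11x+18 (mod 26); the inverse of 11 mod 26 is 19. This is an affine cipher: with a=0,…,z=25, each position x becomes (11x+18) mod 26.
On mouth: m(12)→11·12+18≡20=u; o(14)→11·14+18≡16=q; u(20)→11·20+18≡4=e; t(19)→11·19+18≡19=t; h(7)→11·7+18≡17=r (all mod 26).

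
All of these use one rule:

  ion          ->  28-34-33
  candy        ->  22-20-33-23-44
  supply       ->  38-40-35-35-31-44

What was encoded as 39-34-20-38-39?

The number is (letter's place in the alphabet, a=1) + 19.
Reversing it on 39-34-20-38-39: 39→(39−19)÷1=20=t, 34→(34−19)÷1=15=o, 20→(20−19)÷1=1=a, 38→(38−19)÷1=19=s, 39→(39−19)÷1=20=t.

toast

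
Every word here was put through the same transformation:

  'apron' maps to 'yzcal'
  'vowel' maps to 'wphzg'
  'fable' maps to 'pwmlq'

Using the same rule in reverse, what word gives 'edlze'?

Two steps: reverse the string, then apply a Caesar shift of +11.
Decoding edlze: shift back: e−11=t, d−11=s, l−11=a, z−11=o, e−11=t → tsaot; then reverse → toast.

toast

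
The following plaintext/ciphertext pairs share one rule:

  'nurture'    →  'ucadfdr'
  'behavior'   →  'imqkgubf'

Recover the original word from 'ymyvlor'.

In nurture: n→u is +7, u→c is +8, r→a is +9, t→d is +10 — the shift increases by 1 each position. Each letter shifts forward by (position + 7), i.e. 7, 8, 9, … — the shift grows by one for each successive letter.
Decoding ymyvlor: y−7=r, m−8=e, y−9=p, v−10=l, l−11=a, o−12=c, r−13=e.

replace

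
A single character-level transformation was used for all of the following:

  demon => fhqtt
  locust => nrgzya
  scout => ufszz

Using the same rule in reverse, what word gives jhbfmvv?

In demon: d→f is +2, e→h is +3, m→q is +4, o→t is +5 — the shift increases by 1 each position. The shift increases by 1 at each position, starting from +2: 2, 3, 4, ….
Decoding jhbfmvv: j−2=h, h−3=e, b−4=x, f−5=a, m−6=g, v−7=o, v−8=n.

hexagon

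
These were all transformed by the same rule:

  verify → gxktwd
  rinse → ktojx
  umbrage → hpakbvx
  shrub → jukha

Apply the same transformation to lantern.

v(21)→g(6) and e(4)→x(23) fit y≡25x+1 (mod 26); the inverse of 25 mod 26 is 25. Each letter's alphabet position (a=0..z=25) is mapped through 25·x+1 mod 26 — an affine cipher.
Applying it to lantern: l(11)→25·11+1≡16=q; a(0)→25·0+1≡1=b; n(13)→25·13+1≡14=o; t(19)→25·19+1≡8=i; e(4)→25·4+1≡23=x; r(17)→25·17+1≡10=k; n(13)→25·13+1≡14=o (all mod 26).

qboixko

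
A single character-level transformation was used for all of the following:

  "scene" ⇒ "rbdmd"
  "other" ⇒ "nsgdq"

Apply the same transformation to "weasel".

Every letter moves 25 places later in the alphabet, wrapping around z→a.
On weasel: w+25=v, e+25=d, a+25=z, s+25=r, e+25=d, l+25=k.

vdzrdk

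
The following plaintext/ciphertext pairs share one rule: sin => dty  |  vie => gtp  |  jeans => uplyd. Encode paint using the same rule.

This is a Caesar cipher with shift 11.
For paint: p+11=a, a+11=l, i+11=t, n+11=y, t+11=e.

altye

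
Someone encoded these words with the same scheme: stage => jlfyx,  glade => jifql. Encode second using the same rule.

isthjx

The word is reversed, then every letter is shifted forward by 5.
On second: reverse → dnoces; then shift: d+5=i, n+5=s, o+5=t, c+5=h, e+5=j, s+5=x.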